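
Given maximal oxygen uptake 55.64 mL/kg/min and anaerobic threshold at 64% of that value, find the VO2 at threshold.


Percentage as decimal = 0.64
VO2 at AT = 55.64 * 0.64 = 35.61 mL/kg/min

35.61 mL/kg/min


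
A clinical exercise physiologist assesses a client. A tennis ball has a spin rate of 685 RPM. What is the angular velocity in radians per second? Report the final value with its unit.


Convert RPM to rad/s: multiply by 2*pi and divide by 60
omega = 685 * 2 * pi / 60
= 71.733 rad/s

71.733 rad/s


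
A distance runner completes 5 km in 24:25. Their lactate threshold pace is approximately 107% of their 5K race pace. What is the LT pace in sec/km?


Convert to seconds: 24 min 25 s = 1465 s
Pace per km = 1465 / 5 = 293.0 s/km
LT pace = 293.0 * 1.07 = 313.51 s/km

313.51 s/km


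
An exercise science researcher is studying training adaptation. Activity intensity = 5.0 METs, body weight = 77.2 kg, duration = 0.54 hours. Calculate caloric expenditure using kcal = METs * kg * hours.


kcal = 5.0 * 77.2 * 0.54
= 386.0 * 0.54
= 208.44 kcal

208.44 kcal


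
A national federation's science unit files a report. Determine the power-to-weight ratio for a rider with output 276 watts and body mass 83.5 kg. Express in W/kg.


P/W = 276 / 83.5 = 3.305 W/kg

3.305 W/kg


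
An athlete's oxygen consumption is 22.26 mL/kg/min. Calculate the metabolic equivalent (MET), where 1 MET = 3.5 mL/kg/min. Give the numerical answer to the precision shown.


MET = VO2 / 3.5
= 22.26 / 3.5
= 6.36 METs

6.36 METs


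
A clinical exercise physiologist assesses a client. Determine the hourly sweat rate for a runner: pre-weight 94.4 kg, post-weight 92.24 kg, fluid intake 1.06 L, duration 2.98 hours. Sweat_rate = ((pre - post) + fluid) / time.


Mass lost = 94.4 - 92.24 = 2.16 kg
Add fluid consumed: 2.16 + 1.06 = 3.22 L total sweat
Sweat rate = 3.22 / 2.98 = 1.081 L/h

1.081 L/h


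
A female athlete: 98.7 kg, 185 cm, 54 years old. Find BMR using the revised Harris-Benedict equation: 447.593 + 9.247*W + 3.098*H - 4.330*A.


Intercept = 447.593
Weight contribution = 9.247 * 98.7 = 912.6789
Height contribution = 3.098 * 185 = 573.13
Age contribution = 4.33 * 54 = 233.82
BMR = 447.593 + 912.6789 + 573.13 - 233.82
= 1699.58 kcal/day

1699.58 kcal/day


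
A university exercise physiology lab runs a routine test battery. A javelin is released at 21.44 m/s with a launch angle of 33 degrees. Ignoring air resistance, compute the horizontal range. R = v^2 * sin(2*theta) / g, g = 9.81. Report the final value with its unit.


Launch speed squared = 459.6736
sin(2 * 33 deg) = 0.913545
Range = 459.6736 * 0.913545 / 9.81
= 42.807 m

42.807 m


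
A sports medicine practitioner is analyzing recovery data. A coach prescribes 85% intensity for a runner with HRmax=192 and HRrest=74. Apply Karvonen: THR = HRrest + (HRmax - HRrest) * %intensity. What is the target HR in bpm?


Heart rate reserve = 192 - 74 = 118
Intensity fraction = 85 / 100 = 0.85
THR = 74 + 118 * 0.85 = 174.3 bpm

174.3 bpm


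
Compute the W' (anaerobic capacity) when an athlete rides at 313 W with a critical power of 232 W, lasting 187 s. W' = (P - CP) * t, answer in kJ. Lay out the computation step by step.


Above-CP power = 81 W
Duration = 187 s
W' = 81 * 187 = 15147 J
Convert: 15147 / 1000 = 15.147 kJ

15.147 kJ


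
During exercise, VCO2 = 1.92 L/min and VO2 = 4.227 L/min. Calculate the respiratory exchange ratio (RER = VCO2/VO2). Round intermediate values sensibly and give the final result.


RER = VCO2 / VO2
= 1.92 / 4.227
= 0.4542

0.4542


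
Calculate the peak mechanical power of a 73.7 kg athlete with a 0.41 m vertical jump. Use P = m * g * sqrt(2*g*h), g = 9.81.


First, sqrt(2gh) = sqrt(2 * 9.81 * 0.41)
= sqrt(8.0442) = 2.83623 m/s
Power = 73.7 * 9.81 * 2.83623 = 2050.59 W

2050.59 W


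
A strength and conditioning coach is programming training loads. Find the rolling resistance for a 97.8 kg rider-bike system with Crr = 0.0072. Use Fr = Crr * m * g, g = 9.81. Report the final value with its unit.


m * g = 97.8 * 9.81 = 959.418 N
Fr = 0.0072 * 959.418 = 6.908 N

6.908 N


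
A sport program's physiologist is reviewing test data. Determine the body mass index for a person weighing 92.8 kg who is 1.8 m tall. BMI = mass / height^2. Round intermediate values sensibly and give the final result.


BMI = mass / height^2
= 92.8 / 1.8^2
= 92.8 / 3.24
= 28.64 kg/m^2

28.64 kg/m^2


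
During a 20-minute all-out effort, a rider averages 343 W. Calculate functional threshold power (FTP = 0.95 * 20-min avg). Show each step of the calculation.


FTP = 0.95 * 343
= 325.85 W

325.85 W


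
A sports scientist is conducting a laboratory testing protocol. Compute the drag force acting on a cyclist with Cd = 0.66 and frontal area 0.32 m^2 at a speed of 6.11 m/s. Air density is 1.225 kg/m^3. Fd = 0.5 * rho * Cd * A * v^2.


Step 1: v^2 = 37.3321
Step 2: Fd = 0.5 * 1.225 * 0.66 * 0.32 * 37.3321
= 4.829 N

4.829 N


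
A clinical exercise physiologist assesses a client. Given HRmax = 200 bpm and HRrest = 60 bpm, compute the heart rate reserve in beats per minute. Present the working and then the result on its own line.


Heart rate reserve = maximum HR minus resting HR
HRR = 200 - 60 = 140 bpm

140 bpm


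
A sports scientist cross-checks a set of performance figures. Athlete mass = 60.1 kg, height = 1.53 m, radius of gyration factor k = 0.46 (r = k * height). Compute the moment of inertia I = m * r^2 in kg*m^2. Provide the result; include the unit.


r = k * height = 0.46 * 1.53 = 0.7038 m
r^2 = 0.7038^2 = 0.495334
I = 60.1 * 0.495334 = 29.77 kg*m^2

29.77 kg*m^2


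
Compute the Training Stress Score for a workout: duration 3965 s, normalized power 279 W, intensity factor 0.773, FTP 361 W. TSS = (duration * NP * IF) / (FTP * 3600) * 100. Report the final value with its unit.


Product = 3965 * 279 * 0.773 = 855119.655
Base = 361 * 3600 = 1299600
TSS = 855119.655 / 1299600 * 100 = 65.8

65.8 TSS


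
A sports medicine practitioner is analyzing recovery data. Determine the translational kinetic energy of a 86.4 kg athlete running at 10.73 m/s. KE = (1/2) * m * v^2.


KE = 0.5 * m * v^2
= 0.5 * 86.4 * 10.73^2
= 0.5 * 86.4 * 115.1329
= 4973.74 J

4973.74 J


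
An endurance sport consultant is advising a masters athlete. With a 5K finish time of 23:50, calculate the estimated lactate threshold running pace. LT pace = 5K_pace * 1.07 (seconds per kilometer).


Race duration = 1430 s for 5 km
Average pace = 1430 / 5 = 286.0 s/km
LT pace = 286.0 * 1.07
= 306.02 s/km

306.02 s/km


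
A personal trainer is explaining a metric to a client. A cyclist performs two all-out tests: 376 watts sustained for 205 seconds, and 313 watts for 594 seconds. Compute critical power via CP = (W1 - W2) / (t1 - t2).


W1 = P1 * t1 = 376 * 205 = 77080 J
W2 = P2 * t2 = 313 * 594 = 185922 J
CP = (77080 - 185922) / (205 - 594)
= 279.8 W

279.8 W


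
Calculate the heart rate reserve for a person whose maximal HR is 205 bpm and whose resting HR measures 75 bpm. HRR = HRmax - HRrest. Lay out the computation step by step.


HRmax = 205 bpm
HRrest = 75 bpm
HRR = 205 - 75 = 130 bpm

130 bpm


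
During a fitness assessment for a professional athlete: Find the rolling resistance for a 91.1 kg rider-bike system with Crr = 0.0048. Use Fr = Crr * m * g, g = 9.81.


m * g = 91.1 * 9.81 = 893.691 N
Fr = 0.0048 * 893.691 = 4.29 N

4.29 N


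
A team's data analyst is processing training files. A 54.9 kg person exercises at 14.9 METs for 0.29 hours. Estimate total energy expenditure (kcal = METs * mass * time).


Energy = METs * mass(kg) * time(h)
= 14.9 * 54.9 * 0.29
= 237.22 kcal

237.22 kcal


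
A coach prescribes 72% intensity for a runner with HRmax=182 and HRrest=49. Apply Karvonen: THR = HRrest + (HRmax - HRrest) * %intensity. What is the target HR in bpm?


Heart rate reserve = 182 - 49 = 133
Intensity fraction = 72 / 100 = 0.72
THR = 49 + 133 * 0.72 = 144.76 bpm

144.76 bpm


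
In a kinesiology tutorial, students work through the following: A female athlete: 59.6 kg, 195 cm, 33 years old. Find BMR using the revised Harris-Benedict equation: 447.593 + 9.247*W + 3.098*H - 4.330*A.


Intercept = 447.593
Weight contribution = 9.247 * 59.6 = 551.1212
Height contribution = 3.098 * 195 = 604.11
Age contribution = 4.33 * 33 = 142.89
BMR = 447.593 + 551.1212 + 604.11 - 142.89
= 1459.93 kcal/day

1459.93 kcal/day


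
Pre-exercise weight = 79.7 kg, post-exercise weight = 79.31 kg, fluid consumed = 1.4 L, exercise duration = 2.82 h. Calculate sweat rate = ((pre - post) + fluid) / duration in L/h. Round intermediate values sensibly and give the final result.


Weight loss = 79.7 - 79.31 = 0.39 kg (approx L)
Total sweat = 0.39 + 1.4 = 1.79 L
Sweat rate = 1.79 / 2.82 = 0.635 L/h

0.635 L/h


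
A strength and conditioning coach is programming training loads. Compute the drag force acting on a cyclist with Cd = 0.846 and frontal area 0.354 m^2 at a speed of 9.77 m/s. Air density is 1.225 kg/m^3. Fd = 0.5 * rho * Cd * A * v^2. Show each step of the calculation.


Step 1: v^2 = 95.4529
Step 2: Fd = 0.5 * 1.225 * 0.846 * 0.354 * 95.4529
= 17.509 N

17.509 N


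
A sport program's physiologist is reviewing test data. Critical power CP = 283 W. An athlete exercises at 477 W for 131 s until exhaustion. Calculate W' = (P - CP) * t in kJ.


P - CP = 477 - 283 = 194 W
W' = 194 * 131 = 25414 J
= 25414 / 1000 = 25.414 kJ

25.414 kJ


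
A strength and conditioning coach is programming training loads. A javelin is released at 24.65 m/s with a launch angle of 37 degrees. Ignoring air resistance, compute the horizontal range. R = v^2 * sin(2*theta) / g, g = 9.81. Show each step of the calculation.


Launch speed squared = 607.6225
sin(2 * 37 deg) = 0.961262
Range = 607.6225 * 0.961262 / 9.81
= 59.54 m

59.54 m


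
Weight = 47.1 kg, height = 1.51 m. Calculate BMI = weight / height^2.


height^2 = 1.51^2 = 2.2801
BMI = 47.1 / 2.2801 = 20.66 kg/m^2

20.66 kg/m^2


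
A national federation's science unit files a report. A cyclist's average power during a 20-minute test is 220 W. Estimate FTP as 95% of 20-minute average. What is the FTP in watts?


FTP = 20-min power * 0.95
= 220 * 0.95
= 209.0 W

209.0 W


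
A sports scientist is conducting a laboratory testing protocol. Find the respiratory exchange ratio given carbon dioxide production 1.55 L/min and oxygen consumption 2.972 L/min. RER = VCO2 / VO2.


VCO2 = 1.55 L/min
VO2 = 2.972 L/min
RER = 1.55 / 2.972 = 0.5215

0.5215


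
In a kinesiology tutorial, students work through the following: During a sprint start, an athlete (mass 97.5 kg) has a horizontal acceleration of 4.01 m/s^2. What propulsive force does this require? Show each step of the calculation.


Propulsive force = mass * acceleration
= 97.5 kg * 4.01 m/s^2
= 390.98 N

390.98 N


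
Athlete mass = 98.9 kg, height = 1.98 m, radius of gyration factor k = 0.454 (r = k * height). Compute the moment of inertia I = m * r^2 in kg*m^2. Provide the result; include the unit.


r = k * height = 0.454 * 1.98 = 0.89892 m
r^2 = 0.89892^2 = 0.808057
I = 98.9 * 0.808057 = 79.917 kg*m^2

79.917 kg*m^2


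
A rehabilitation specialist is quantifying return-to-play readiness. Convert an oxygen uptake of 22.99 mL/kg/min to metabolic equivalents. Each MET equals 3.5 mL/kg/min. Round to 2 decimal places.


One MET = 3.5 mL/kg/min
Number of METs = 22.99 / 3.5
= 6.57 METs

6.57 METs


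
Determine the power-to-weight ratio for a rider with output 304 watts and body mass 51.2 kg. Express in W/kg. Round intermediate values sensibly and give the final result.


P/W = 304 / 51.2 = 5.938 W/kg

5.938 W/kg


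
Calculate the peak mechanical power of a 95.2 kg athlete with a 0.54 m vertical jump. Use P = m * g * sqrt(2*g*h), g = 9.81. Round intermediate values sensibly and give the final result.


First, sqrt(2gh) = sqrt(2 * 9.81 * 0.54)
= sqrt(10.5948) = 3.254965 m/s
Power = 95.2 * 9.81 * 3.254965 = 3039.85 W

3039.85 W


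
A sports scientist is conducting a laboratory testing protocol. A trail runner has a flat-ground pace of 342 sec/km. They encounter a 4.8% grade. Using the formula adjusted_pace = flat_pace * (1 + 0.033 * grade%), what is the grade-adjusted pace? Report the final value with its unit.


Grade factor = 1 + 0.033 * 4.8 = 1.1584
Adjusted = 342 * 1.1584 = 396.17 sec/km

396.17 s/km


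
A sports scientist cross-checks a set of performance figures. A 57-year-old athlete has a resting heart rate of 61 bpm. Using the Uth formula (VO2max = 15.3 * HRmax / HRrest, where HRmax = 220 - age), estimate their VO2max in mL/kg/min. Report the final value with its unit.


HRmax = 220 - 57 = 163 bpm
Ratio = HRmax / HRrest = 163 / 61 = 2.6721
VO2max = 15.3 * 2.6721 = 40.88 mL/kg/min

40.88 mL/kg/min


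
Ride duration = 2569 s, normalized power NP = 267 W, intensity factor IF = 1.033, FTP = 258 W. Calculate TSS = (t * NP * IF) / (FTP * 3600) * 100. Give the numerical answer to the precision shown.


Numerator = 2569 * 267 * 1.033 = 708558.459
Denominator = 258 * 3600 = 928800
TSS = 708558.459 / 928800 * 100
= 76.29

76.29 TSS


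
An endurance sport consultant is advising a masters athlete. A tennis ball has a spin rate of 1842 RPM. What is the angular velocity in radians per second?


Convert RPM to rad/s: multiply by 2*pi and divide by 60
omega = 1842 * 2 * pi / 60
= 192.894 rad/s

192.894 rad/s


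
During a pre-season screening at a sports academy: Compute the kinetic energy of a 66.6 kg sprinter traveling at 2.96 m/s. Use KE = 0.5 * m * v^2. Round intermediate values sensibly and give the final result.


Velocity squared = 8.7616
KE = 0.5 * 66.6 * 8.7616 = 291.76 J

291.76 J


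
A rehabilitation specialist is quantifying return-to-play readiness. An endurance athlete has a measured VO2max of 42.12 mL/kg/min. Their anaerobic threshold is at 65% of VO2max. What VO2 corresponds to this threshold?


Anaerobic threshold VO2 = VO2max * 65%
= 42.12 * 0.65
= 27.38 mL/kg/min

27.38 mL/kg/min


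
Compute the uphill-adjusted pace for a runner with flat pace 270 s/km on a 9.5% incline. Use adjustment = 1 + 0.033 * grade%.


Adjustment factor = 1 + 0.033 * 9.5 = 1.3135
Grade-adjusted pace = 270 * 1.3135 = 354.65 s/km

354.65 s/km


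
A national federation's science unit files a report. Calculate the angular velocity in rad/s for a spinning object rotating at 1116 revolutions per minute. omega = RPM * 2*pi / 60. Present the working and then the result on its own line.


omega = RPM * 2*pi / 60
= 1116 * 6.28318531 / 60
= 116.867 rad/s

116.867 rad/s


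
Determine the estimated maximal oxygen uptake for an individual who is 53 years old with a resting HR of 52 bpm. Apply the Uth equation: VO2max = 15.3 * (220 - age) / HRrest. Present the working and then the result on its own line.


HRmax = 220 - 53 = 167
VO2max = 15.3 * (167 / 52)
= 15.3 * 3.2115
= 49.14 mL/kg/min

49.14 mL/kg/min


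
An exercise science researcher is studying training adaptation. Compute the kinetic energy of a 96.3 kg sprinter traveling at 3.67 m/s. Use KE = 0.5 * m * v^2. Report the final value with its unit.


Velocity squared = 13.4689
KE = 0.5 * 96.3 * 13.4689 = 648.53 J

648.53 J


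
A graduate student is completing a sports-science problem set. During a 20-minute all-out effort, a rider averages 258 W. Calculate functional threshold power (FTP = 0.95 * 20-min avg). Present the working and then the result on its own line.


FTP = 0.95 * 258
= 245.1 W

245.1 W


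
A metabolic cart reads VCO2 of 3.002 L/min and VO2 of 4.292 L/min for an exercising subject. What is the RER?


RER = VCO2 / VO2 = 3.002 / 4.292 = 0.6994

0.6994


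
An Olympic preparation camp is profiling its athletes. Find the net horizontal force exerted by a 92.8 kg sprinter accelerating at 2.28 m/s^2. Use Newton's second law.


Newton's second law: F = m * a
F = 92.8 * 2.28 = 211.58 N

211.58 N


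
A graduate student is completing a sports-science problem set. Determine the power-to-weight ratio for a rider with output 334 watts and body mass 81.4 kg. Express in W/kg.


P/W = 334 / 81.4 = 4.103 W/kg

4.103 W/kg


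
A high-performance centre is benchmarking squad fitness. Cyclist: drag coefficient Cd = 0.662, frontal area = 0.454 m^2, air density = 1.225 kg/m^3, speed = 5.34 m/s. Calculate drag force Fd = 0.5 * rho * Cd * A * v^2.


v^2 = 5.34^2 = 28.5156
Fd = 0.5 * 1.225 * 0.662 * 0.454 * 28.5156
= 5.249 N

5.249 N


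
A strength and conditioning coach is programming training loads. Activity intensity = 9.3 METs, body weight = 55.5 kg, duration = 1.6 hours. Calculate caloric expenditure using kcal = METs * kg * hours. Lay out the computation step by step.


kcal = 9.3 * 55.5 * 1.6
= 516.15 * 1.6
= 825.84 kcal

825.84 kcal


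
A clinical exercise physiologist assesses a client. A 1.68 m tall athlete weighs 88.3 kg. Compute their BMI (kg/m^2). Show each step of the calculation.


height^2 = 2.8224 m^2
BMI = 88.3 / 2.8224 = 31.29 kg/m^2

31.29 kg/m^2


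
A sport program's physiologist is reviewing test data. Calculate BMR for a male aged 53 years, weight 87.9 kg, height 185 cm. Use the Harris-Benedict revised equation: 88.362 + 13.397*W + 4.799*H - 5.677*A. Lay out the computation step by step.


Substituting values:
W term = 13.397 * 87.9 = 1177.5963
H term = 4.799 * 185 = 887.815
A term = 5.677 * 53 = 300.881
BMR = 1852.89 kcal/day

1852.89 kcal/day


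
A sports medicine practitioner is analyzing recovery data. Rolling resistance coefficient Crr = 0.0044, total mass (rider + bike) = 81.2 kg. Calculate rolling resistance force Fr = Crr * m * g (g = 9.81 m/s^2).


Fr = Crr * m * g
= 0.0044 * 81.2 * 9.81
= 3.505 N

3.505 N


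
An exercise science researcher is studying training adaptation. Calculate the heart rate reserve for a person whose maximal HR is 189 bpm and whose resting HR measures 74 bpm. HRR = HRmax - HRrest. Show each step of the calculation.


HRmax = 189 bpm
HRrest = 74 bpm
HRR = 189 - 74 = 115 bpm

115 bpm


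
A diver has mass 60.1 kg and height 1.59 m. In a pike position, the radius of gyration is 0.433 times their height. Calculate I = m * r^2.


r = 0.433 * 1.59 = 0.68847 m
I = m * r^2 = 60.1 * 0.473991 = 28.487 kg*m^2

28.487 kg*m^2


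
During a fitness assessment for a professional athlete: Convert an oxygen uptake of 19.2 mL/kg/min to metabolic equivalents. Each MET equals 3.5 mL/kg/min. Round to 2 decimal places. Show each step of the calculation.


One MET = 3.5 mL/kg/min
Number of METs = 19.2 / 3.5
= 5.49 METs

5.49 METs


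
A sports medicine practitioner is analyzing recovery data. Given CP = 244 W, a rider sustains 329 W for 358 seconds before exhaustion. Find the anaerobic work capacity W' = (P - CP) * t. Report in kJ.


Excess power = 329 - 244 = 85 W
Work above CP = 85 * 358 = 30430 J
W' = 30.43 kJ

30.43 kJ


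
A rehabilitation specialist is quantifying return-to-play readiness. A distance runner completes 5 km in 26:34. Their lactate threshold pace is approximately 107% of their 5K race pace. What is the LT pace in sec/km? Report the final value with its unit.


Convert to seconds: 26 min 34 s = 1594 s
Pace per km = 1594 / 5 = 318.8 s/km
LT pace = 318.8 * 1.07 = 341.12 s/km

341.12 s/km


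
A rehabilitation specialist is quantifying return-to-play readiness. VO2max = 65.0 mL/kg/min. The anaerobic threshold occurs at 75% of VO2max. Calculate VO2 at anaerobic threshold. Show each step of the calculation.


AT fraction = 75 / 100 = 0.75
AT VO2 = 65.0 * 0.75
= 48.75 mL/kg/min

48.75 mL/kg/min


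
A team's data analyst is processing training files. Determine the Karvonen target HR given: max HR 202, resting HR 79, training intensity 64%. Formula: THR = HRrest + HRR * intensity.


HRR = HRmax - HRrest = 202 - 79 = 123
THR = 79 + 123 * 0.64
= 157.72 bpm

157.72 bpm


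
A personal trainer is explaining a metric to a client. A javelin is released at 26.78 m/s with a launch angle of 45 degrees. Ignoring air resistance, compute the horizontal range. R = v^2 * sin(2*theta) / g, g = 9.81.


Launch speed squared = 717.1684
sin(2 * 45 deg) = 1.0
Range = 717.1684 * 1.0 / 9.81
= 73.106 m

73.106 m


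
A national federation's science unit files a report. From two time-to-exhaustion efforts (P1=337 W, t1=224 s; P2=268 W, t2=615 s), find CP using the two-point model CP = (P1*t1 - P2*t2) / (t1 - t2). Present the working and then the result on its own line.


Work in trial 1 = 75488 J
Work in trial 2 = 164820 J
Delta work = -89332 J
Delta time = -391 s
CP = -89332 / -391 = 228.47 W

228.47 W


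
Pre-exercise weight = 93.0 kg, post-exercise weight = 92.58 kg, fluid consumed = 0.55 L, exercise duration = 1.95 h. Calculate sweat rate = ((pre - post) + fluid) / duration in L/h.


Weight loss = 93.0 - 92.58 = 0.42 kg (approx L)
Total sweat = 0.42 + 0.55 = 0.97 L
Sweat rate = 0.97 / 1.95 = 0.497 L/h

0.497 L/h


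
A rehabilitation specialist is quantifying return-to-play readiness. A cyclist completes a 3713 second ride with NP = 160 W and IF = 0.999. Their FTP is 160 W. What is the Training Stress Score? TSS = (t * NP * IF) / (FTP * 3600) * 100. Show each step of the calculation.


t * NP * IF = 3713 * 160 * 0.999 = 593485.92
FTP * 3600 = 576000
TSS = (593485.92 / 576000) * 100 = 103.04

103.04 TSS


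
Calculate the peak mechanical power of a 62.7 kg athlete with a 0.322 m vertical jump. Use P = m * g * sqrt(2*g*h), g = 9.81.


First, sqrt(2gh) = sqrt(2 * 9.81 * 0.322)
= sqrt(6.31764) = 2.513492 m/s
Power = 62.7 * 9.81 * 2.513492 = 1546.02 W

1546.02 W


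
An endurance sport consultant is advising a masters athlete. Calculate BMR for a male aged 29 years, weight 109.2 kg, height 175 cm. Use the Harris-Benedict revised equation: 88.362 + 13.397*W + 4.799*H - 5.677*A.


Substituting values:
W term = 13.397 * 109.2 = 1462.9524
H term = 4.799 * 175 = 839.825
A term = 5.677 * 29 = 164.633
BMR = 2226.51 kcal/day

2226.51 kcal/day


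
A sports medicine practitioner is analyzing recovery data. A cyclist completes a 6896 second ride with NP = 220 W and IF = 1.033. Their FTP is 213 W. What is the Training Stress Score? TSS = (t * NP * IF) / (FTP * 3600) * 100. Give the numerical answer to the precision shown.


t * NP * IF = 6896 * 220 * 1.033 = 1567184.96
FTP * 3600 = 766800
TSS = (1567184.96 / 766800) * 100 = 204.38

204.38 TSS


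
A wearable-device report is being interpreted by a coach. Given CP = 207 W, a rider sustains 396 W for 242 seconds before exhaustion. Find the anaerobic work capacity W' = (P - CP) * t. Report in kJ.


Excess power = 396 - 207 = 189 W
Work above CP = 189 * 242 = 45738 J
W' = 45.738 kJ

45.738 kJ


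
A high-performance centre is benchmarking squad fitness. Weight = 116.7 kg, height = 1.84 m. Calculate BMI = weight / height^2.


height^2 = 1.84^2 = 3.3856
BMI = 116.7 / 3.3856 = 34.47 kg/m^2

34.47 kg/m^2


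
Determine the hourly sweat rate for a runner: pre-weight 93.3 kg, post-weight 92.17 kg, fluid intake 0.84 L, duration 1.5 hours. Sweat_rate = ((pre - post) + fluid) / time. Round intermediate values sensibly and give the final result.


Mass lost = 93.3 - 92.17 = 1.13 kg
Add fluid consumed: 1.13 + 0.84 = 1.97 L total sweat
Sweat rate = 1.97 / 1.5 = 1.313 L/h

1.313 L/h


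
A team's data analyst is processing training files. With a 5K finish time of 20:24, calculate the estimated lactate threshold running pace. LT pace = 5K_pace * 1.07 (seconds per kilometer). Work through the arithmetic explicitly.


Race duration = 1224 s for 5 km
Average pace = 1224 / 5 = 244.8 s/km
LT pace = 244.8 * 1.07
= 261.94 s/km

261.94 s/km


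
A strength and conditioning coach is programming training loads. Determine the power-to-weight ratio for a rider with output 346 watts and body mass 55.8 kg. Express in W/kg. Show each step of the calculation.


P/W = 346 / 55.8 = 6.201 W/kg

6.201 W/kg


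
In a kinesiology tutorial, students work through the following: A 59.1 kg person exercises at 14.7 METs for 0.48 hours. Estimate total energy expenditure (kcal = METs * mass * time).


Energy = METs * mass(kg) * time(h)
= 14.7 * 59.1 * 0.48
= 417.01 kcal

417.01 kcal


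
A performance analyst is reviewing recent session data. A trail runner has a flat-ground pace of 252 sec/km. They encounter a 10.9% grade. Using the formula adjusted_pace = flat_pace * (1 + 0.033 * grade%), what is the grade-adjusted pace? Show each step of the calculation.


Grade factor = 1 + 0.033 * 10.9 = 1.3597
Adjusted = 252 * 1.3597 = 342.64 sec/km

342.64 s/km


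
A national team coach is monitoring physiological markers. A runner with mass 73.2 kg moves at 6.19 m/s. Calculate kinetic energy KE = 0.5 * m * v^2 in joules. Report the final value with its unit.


v^2 = 6.19^2 = 38.3161
KE = 0.5 * 73.2 * 38.3161
= 1402.37 J

1402.37 J


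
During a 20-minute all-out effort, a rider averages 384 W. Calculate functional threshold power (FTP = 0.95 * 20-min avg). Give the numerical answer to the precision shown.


FTP = 0.95 * 384
= 364.8 W

364.8 W


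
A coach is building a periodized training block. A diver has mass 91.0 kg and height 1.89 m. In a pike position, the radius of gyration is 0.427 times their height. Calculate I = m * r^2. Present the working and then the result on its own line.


r = 0.427 * 1.89 = 0.80703 m
I = m * r^2 = 91.0 * 0.651297 = 59.268 kg*m^2

59.268 kg*m^2


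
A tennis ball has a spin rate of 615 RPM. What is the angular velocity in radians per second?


Convert RPM to rad/s: multiply by 2*pi and divide by 60
omega = 615 * 2 * pi / 60
= 64.403 rad/s

64.403 rad/s


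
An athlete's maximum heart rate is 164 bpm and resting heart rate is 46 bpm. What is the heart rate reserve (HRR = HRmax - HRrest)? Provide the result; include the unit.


HRR = HRmax - HRrest
= 164 - 46
= 118 bpm

118 bpm


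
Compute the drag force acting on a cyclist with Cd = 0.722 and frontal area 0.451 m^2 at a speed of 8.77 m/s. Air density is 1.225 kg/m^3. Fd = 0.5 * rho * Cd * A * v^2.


Step 1: v^2 = 76.9129
Step 2: Fd = 0.5 * 1.225 * 0.722 * 0.451 * 76.9129
= 15.34 N

15.34 N


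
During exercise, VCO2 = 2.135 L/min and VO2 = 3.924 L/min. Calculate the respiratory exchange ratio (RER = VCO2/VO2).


RER = VCO2 / VO2
= 2.135 / 3.924
= 0.5441

0.5441


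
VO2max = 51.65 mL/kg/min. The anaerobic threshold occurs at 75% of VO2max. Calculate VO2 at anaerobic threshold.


AT fraction = 75 / 100 = 0.75
AT VO2 = 51.65 * 0.75
= 38.74 mL/kg/min

38.74 mL/kg/min


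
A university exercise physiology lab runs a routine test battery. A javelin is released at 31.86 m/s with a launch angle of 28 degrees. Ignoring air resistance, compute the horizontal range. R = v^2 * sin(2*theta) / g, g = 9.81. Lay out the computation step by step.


Launch speed squared = 1015.0596
sin(2 * 28 deg) = 0.829038
Range = 1015.0596 * 0.829038 / 9.81
= 85.782 m

85.782 m


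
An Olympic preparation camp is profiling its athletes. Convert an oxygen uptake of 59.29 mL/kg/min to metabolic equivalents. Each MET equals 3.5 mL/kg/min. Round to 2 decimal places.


One MET = 3.5 mL/kg/min
Number of METs = 59.29 / 3.5
= 16.94 METs

16.94 METs


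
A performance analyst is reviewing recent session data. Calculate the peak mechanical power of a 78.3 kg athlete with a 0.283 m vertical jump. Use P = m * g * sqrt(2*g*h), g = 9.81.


First, sqrt(2gh) = sqrt(2 * 9.81 * 0.283)
= sqrt(5.55246) = 2.356366 m/s
Power = 78.3 * 9.81 * 2.356366 = 1809.98 W

1809.98 W


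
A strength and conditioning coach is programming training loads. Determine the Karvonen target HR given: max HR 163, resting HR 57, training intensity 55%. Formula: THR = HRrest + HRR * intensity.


HRR = HRmax - HRrest = 163 - 57 = 106
THR = 57 + 106 * 0.55
= 115.3 bpm

115.3 bpm


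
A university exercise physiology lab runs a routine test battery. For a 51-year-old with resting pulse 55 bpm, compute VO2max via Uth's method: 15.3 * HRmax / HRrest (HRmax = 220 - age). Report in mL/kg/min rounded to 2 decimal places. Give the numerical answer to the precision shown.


Step 1: HRmax = 220 - 51 = 169 bpm
Step 2: Ratio = 169 / 55 = 3.0727
Step 3: VO2max = 15.3 * 3.0727 = 47.01 mL/kg/min

47.01 mL/kg/min


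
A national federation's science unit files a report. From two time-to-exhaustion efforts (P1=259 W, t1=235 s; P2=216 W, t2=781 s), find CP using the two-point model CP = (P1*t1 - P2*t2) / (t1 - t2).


Work in trial 1 = 60865 J
Work in trial 2 = 168696 J
Delta work = -107831 J
Delta time = -546 s
CP = -107831 / -546 = 197.49 W

197.49 W


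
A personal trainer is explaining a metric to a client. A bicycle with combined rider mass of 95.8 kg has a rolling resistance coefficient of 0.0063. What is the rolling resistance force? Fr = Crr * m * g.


Fr = 0.0063 * 95.8 * 9.81
= 0.60354 * 9.81
= 5.921 N

5.921 N


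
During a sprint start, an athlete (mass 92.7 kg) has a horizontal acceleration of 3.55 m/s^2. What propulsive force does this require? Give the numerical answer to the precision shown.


Propulsive force = mass * acceleration
= 92.7 kg * 3.55 m/s^2
= 329.09 N

329.09 N


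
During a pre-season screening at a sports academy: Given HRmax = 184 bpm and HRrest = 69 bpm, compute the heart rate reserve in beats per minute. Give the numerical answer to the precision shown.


Heart rate reserve = maximum HR minus resting HR
HRR = 184 - 69 = 115 bpm

115 bpm


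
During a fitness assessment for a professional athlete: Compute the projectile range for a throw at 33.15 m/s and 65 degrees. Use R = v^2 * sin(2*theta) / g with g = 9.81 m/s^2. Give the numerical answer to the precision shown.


Two times the angle = 130 degrees
sin(130) = 0.766044
R = 1098.9225 * 0.766044 / 9.81 = 85.813 m

85.813 m


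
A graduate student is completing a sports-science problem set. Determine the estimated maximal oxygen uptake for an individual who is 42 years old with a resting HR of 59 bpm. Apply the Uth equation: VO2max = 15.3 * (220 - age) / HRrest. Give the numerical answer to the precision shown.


HRmax = 220 - 42 = 178
VO2max = 15.3 * (178 / 59)
= 15.3 * 3.0169
= 46.16 mL/kg/min

46.16 mL/kg/min


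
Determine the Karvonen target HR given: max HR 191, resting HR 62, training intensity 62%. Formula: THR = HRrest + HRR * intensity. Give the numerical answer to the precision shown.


HRR = HRmax - HRrest = 191 - 62 = 129
THR = 62 + 129 * 0.62
= 141.98 bpm

141.98 bpm


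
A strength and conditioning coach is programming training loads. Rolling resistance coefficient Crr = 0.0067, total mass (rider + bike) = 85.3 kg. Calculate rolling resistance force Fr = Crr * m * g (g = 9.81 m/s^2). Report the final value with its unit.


Fr = Crr * m * g
= 0.0067 * 85.3 * 9.81
= 5.607 N

5.607 N


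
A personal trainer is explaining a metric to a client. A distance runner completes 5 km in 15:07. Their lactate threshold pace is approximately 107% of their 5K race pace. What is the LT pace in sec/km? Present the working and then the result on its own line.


Convert to seconds: 15 min 7 s = 907 s
Pace per km = 907 / 5 = 181.4 s/km
LT pace = 181.4 * 1.07 = 194.1 s/km

194.1 s/km


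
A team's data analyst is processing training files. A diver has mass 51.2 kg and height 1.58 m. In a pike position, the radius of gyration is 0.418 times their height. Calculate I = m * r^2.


r = 0.418 * 1.58 = 0.66044 m
I = m * r^2 = 51.2 * 0.436181 = 22.332 kg*m^2

22.332 kg*m^2


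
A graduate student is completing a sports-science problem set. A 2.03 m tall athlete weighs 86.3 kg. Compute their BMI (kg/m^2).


height^2 = 4.1209 m^2
BMI = 86.3 / 4.1209 = 20.94 kg/m^2

20.94 kg/m^2


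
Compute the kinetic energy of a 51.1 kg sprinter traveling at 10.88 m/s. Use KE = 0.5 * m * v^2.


Velocity squared = 118.3744
KE = 0.5 * 51.1 * 118.3744 = 3024.47 J

3024.47 J


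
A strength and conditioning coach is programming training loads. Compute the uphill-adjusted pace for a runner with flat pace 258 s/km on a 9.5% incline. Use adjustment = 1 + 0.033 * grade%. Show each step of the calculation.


Adjustment factor = 1 + 0.033 * 9.5 = 1.3135
Grade-adjusted pace = 258 * 1.3135 = 338.88 s/km

338.88 s/km


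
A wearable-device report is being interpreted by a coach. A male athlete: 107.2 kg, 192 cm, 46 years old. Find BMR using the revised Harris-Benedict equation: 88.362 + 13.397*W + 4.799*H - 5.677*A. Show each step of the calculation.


Intercept = 88.362
Weight contribution = 13.397 * 107.2 = 1436.1584
Height contribution = 4.799 * 192 = 921.408
Age contribution = 5.677 * 46 = 261.142
BMR = 88.362 + 1436.1584 + 921.408 - 261.142
= 2184.79 kcal/day

2184.79 kcal/day


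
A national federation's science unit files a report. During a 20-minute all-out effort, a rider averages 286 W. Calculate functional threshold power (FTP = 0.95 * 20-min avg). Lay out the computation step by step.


FTP = 0.95 * 286
= 271.7 W

271.7 W


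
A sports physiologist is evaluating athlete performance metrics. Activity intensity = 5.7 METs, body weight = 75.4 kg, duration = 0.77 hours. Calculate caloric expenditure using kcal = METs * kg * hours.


kcal = 5.7 * 75.4 * 0.77
= 429.78 * 0.77
= 330.93 kcal

330.93 kcal


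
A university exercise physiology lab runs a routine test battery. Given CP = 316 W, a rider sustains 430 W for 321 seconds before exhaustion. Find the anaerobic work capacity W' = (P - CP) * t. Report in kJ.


Excess power = 430 - 316 = 114 W
Work above CP = 114 * 321 = 36594 J
W' = 36.594 kJ

36.594 kJ


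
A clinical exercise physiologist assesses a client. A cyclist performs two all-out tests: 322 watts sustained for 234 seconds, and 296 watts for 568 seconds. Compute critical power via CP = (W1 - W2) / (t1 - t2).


W1 = P1 * t1 = 322 * 234 = 75348 J
W2 = P2 * t2 = 296 * 568 = 168128 J
CP = (75348 - 168128) / (234 - 568)
= 277.78 W

277.78 W


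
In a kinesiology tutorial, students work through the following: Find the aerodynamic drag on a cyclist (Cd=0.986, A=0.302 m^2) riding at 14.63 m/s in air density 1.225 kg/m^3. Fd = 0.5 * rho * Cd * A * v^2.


Fd = 0.5 * 1.225 * 0.986 * 0.302 * 14.63^2
= 0.5 * 1.225 * 0.986 * 0.302 * 214.0369
= 39.037 N

39.037 N


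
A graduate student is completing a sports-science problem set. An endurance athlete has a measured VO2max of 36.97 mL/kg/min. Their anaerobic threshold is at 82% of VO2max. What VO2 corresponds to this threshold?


Anaerobic threshold VO2 = VO2max * 82%
= 36.97 * 0.82
= 30.32 mL/kg/min

30.32 mL/kg/min


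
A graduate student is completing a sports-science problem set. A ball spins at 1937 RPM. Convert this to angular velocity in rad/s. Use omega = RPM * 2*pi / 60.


omega = 1937 * 2 * pi / 60
= 1937 * 6.28318531 / 60
= 12170.53 / 60
= 202.842 rad/s

202.842 rad/s


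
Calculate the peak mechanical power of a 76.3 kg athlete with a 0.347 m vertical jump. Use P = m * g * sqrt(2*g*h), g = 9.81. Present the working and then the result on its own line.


First, sqrt(2gh) = sqrt(2 * 9.81 * 0.347)
= sqrt(6.80814) = 2.609241 m/s
Power = 76.3 * 9.81 * 2.609241 = 1953.02 W

1953.02 W


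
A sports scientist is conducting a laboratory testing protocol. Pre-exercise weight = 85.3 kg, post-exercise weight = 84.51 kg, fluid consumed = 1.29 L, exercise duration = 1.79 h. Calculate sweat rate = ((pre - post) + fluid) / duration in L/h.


Weight loss = 85.3 - 84.51 = 0.79 kg (approx L)
Total sweat = 0.79 + 1.29 = 2.08 L
Sweat rate = 2.08 / 1.79 = 1.162 L/h

1.162 L/h


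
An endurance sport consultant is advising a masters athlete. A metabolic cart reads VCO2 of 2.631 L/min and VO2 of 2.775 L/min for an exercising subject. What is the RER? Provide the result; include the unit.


RER = VCO2 / VO2 = 2.631 / 2.775 = 0.9481

0.9481


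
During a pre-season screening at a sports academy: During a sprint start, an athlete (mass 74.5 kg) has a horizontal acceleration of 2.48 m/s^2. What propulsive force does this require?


Propulsive force = mass * acceleration
= 74.5 kg * 2.48 m/s^2
= 184.76 N

184.76 N


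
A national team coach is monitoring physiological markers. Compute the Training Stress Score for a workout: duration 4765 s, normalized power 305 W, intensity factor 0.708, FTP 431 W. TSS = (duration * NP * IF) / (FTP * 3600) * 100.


Product = 4765 * 305 * 0.708 = 1028954.1
Base = 431 * 3600 = 1551600
TSS = 1028954.1 / 1551600 * 100 = 66.32

66.32 TSS


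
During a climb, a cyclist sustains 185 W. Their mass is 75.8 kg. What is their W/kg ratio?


Power-to-weight = 185 W / 75.8 kg
= 2.441 W/kg

2.441 W/kg


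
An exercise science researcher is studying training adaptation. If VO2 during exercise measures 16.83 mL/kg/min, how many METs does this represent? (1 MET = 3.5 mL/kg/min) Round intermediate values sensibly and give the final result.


METs = VO2 / 3.5 = 16.83 / 3.5 = 4.81

4.81 METs


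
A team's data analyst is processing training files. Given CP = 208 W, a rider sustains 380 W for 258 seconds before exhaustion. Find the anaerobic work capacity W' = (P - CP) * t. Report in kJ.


Excess power = 380 - 208 = 172 W
Work above CP = 172 * 258 = 44376 J
W' = 44.376 kJ

44.376 kJ


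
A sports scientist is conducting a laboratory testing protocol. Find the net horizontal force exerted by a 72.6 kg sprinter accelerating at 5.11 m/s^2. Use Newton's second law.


Newton's second law: F = m * a
F = 72.6 * 5.11 = 370.99 N

370.99 N


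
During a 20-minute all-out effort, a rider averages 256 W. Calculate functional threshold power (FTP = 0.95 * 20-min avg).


FTP = 0.95 * 256
= 243.2 W

243.2 W


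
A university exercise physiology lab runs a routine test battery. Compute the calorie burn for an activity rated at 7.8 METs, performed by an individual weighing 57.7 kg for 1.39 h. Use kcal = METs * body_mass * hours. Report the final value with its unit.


Product of METs and mass = 7.8 * 57.7 = 450.06
Total kcal = 450.06 * 1.39 = 625.58 kcal

625.58 kcal


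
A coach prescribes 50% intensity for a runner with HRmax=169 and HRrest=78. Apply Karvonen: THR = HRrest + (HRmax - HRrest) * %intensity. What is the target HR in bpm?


Heart rate reserve = 169 - 78 = 91
Intensity fraction = 50 / 100 = 0.5
THR = 78 + 91 * 0.5 = 123.5 bpm

123.5 bpm


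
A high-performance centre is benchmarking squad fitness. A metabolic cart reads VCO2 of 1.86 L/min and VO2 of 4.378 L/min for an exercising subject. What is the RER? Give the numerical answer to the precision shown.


RER = VCO2 / VO2 = 1.86 / 4.378 = 0.4249

0.4249


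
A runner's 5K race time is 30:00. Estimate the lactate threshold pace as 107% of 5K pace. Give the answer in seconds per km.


Total race time = 30*60 + 0 = 1800 seconds
5K pace = 1800 / 5 = 360.0 sec/km
LT pace = 360.0 * 1.07 = 385.2 sec/km

385.2 s/km


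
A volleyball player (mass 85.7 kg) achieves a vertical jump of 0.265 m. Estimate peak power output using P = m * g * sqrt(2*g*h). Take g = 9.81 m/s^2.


2 * g * h = 2 * 9.81 * 0.265 = 5.1993
sqrt(5.1993) = 2.280197 m/s
P = 85.7 * 9.81 * 2.280197 = 1917.0 W

1917.0 W


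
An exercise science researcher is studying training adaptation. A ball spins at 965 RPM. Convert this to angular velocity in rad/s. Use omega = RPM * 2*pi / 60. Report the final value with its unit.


omega = 965 * 2 * pi / 60
= 965 * 6.28318531 / 60
= 6063.274 / 60
= 101.055 rad/s

101.055 rad/s


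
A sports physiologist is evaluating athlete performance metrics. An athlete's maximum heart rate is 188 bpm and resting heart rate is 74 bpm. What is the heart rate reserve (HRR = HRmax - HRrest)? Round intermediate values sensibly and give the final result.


HRR = HRmax - HRrest
= 188 - 74
= 114 bpm

114 bpm


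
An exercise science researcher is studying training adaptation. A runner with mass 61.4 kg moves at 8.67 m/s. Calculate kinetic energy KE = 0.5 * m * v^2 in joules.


v^2 = 8.67^2 = 75.1689
KE = 0.5 * 61.4 * 75.1689
= 2307.69 J

2307.69 J
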